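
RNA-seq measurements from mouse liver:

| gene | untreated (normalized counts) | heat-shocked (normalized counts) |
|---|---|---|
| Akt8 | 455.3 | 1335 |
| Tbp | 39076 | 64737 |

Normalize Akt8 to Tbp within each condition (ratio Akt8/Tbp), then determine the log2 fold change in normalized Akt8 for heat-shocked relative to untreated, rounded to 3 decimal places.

0.824

Akt8/Tbp (untreated) = 455.3 / 39076 = 0.011652
Akt8/Tbp (heat-shocked) = 1335 / 64737 = 0.020622
Fold change = 0.020622 / 0.011652 = 1.7699
log2(1.7699) = 0.8236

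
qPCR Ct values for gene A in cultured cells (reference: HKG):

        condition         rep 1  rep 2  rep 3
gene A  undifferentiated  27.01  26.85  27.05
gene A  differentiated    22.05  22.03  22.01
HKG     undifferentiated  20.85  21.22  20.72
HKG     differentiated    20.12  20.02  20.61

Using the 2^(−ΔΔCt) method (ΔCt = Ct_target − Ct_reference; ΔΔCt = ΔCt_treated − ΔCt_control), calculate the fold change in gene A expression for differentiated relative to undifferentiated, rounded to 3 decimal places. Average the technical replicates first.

Mean Ct: gene A undifferentiated 26.970; gene A differentiated 22.030; HKG undifferentiated 20.930; HKG differentiated 20.250
ΔCt(undifferentiated) = 26.970 − 20.930 = 6.040
ΔCt(differentiated) = 22.030 − 20.250 = 1.780
ΔΔCt = 1.780 − 6.040 = -4.260
Fold change = 2^(−(-4.260)) = 2^4.260 = 19.1597

19.160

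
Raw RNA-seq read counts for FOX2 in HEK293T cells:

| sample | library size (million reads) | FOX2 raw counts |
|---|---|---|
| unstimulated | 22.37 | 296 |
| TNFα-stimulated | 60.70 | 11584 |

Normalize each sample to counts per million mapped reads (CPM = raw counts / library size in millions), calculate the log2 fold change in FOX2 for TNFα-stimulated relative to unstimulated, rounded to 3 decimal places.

CPM(unstimulated) = 296 / 22.37 = 13.2320
CPM(TNFα-stimulated) = 11584 / 60.70 = 190.8402
Fold change = 190.8402 / 13.2320 = 14.42262
log2(14.42262) = 3.8503

3.850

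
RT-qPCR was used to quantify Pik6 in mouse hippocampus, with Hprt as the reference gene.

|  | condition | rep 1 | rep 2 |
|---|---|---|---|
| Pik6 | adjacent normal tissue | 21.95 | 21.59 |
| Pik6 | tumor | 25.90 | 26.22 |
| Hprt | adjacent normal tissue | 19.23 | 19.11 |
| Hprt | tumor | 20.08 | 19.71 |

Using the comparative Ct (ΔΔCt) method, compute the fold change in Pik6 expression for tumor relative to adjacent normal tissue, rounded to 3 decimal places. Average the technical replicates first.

0.084

Mean Ct: Pik6 adjacent normal tissue 21.770; Pik6 tumor 26.060; Hprt adjacent normal tissue 19.170; Hprt tumor 19.895
ΔCt(adjacent normal tissue) = 21.770 − 19.170 = 2.600
ΔCt(tumor) = 26.060 − 19.895 = 6.165
ΔΔCt = 6.165 − 2.600 = 3.565
Fold change = 2^(−3.565) = 0.0845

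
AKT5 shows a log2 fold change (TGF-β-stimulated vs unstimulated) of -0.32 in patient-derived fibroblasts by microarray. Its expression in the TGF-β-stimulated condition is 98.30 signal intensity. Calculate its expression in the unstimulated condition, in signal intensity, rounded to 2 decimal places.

Fold change = 2^(-0.32) = 0.8011
unstimulated expression = 98.30 / 0.8011 = 122.71

122.71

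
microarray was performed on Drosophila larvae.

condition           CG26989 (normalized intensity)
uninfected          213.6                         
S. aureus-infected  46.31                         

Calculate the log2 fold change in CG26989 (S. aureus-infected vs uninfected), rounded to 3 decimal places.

Fold change = 46.31 / 213.6 = 0.2168
log2(0.2168) = -2.2055

-2.206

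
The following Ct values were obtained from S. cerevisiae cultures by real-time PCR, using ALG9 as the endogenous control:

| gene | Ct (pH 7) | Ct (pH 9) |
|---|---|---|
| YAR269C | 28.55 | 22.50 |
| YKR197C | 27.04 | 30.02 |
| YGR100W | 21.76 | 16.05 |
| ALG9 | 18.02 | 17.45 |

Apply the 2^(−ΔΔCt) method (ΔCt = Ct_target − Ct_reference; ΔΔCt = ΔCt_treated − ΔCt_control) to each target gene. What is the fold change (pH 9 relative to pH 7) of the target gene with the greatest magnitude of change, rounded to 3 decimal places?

YAR269C: ΔΔCt = (22.50−17.45) − (28.55−18.02) = 5.05 − 10.53 = -5.48; fold change = 2^5.48 = 44.632
YKR197C: ΔΔCt = (30.02−17.45) − (27.04−18.02) = 12.57 − 9.02 = 3.55; fold change = 2^-3.55 = 0.085
YGR100W: ΔΔCt = (16.05−17.45) − (21.76−18.02) = -1.40 − 3.74 = -5.14; fold change = 2^5.14 = 35.261
YAR269C has the largest |ΔΔCt| = 5.48.

44.632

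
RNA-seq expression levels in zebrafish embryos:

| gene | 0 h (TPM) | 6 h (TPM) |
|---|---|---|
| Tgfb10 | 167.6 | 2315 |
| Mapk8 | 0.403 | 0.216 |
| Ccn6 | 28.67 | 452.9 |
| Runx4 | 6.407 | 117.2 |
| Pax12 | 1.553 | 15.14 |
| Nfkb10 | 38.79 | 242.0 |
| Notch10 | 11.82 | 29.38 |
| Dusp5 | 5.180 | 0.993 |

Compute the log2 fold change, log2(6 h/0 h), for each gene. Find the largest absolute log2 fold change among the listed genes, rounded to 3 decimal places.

4.193

log2(2315/167.6) = 3.788  (Tgfb10)
log2(0.216/0.403) = -0.900  (Mapk8)
log2(452.9/28.67) = 3.982  (Ccn6)
log2(117.2/6.407) = 4.193  (Runx4)
log2(15.14/1.553) = 3.285  (Pax12)
log2(242.0/38.79) = 2.641  (Nfkb10)
log2(29.38/11.82) = 1.314  (Notch10)
log2(0.993/5.180) = -2.383  (Dusp5)
The largest magnitude belongs to Runx4.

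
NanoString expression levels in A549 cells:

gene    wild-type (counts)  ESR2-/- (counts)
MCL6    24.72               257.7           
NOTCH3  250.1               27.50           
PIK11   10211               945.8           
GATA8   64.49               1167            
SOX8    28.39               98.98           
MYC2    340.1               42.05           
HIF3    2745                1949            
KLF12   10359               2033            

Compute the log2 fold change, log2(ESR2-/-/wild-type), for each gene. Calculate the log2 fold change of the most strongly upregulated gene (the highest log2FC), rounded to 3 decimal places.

log2(257.7/24.72) = 3.382  (MCL6)
log2(27.50/250.1) = -3.185  (NOTCH3)
log2(945.8/10211) = -3.432  (PIK11)
log2(1167/64.49) = 4.178  (GATA8)
log2(98.98/28.39) = 1.802  (SOX8)
log2(42.05/340.1) = -3.016  (MYC2)
log2(1949/2745) = -0.494  (HIF3)
log2(2033/10359) = -2.349  (KLF12)
GATA8 is most strongly upregulated.

4.178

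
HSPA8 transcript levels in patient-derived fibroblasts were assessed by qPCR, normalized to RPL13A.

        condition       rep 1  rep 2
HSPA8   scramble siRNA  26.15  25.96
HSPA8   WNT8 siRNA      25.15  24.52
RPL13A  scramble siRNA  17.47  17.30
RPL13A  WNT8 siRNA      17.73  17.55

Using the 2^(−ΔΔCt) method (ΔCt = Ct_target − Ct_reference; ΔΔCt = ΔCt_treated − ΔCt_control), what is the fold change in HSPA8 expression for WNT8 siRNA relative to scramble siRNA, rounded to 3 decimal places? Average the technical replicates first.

2.780

Mean Ct: HSPA8 scramble siRNA 26.055; HSPA8 WNT8 siRNA 24.835; RPL13A scramble siRNA 17.385; RPL13A WNT8 siRNA 17.640
ΔCt(scramble siRNA) = 26.055 − 17.385 = 8.670
ΔCt(WNT8 siRNA) = 24.835 − 17.640 = 7.195
ΔΔCt = 7.195 − 8.670 = -1.475
Fold change = 2^(−(-1.475)) = 2^1.475 = 2.7798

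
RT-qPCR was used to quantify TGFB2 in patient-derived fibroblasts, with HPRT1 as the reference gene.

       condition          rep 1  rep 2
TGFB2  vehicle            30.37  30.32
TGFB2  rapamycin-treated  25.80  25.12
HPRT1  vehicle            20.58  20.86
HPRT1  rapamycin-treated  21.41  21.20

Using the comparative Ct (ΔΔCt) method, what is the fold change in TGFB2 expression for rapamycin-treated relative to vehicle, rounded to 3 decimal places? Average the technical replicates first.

44.324

Mean Ct: TGFB2 vehicle 30.345; TGFB2 rapamycin-treated 25.460; HPRT1 vehicle 20.720; HPRT1 rapamycin-treated 21.305
ΔCt(vehicle) = 30.345 − 20.720 = 9.625
ΔCt(rapamycin-treated) = 25.460 − 21.305 = 4.155
ΔΔCt = 4.155 − 9.625 = -5.470
Fold change = 2^(−(-5.470)) = 2^5.470 = 44.3235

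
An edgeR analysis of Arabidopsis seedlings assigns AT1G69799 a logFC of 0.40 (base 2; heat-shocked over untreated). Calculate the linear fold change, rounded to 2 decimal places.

Fold change = 2^(0.40) = 1.320

1.32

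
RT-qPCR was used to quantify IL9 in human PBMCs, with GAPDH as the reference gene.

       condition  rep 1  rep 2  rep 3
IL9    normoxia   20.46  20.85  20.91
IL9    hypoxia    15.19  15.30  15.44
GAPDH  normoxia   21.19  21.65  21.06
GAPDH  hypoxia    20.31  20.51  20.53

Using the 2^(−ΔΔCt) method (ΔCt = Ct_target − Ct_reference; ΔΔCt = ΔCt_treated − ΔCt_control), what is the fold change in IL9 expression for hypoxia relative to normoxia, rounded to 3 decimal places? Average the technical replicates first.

23.918

Mean Ct: IL9 normoxia 20.740; IL9 hypoxia 15.310; GAPDH normoxia 21.300; GAPDH hypoxia 20.450
ΔCt(normoxia) = 20.740 − 21.300 = -0.560
ΔCt(hypoxia) = 15.310 − 20.450 = -5.140
ΔΔCt = -5.140 − (-0.560) = -4.580
Fold change = 2^(−(-4.580)) = 2^4.580 = 23.9176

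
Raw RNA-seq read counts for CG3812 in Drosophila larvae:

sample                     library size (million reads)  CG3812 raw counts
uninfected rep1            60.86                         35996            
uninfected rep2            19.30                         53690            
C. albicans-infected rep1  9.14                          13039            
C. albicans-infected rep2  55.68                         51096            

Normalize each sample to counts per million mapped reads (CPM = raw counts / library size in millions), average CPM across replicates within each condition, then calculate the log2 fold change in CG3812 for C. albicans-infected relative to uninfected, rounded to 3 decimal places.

CPM(uninfected rep1) = 35996 / 60.86 = 591.4558
CPM(uninfected rep2) = 53690 / 19.30 = 2781.8653
CPM(C. albicans-infected rep1) = 13039 / 9.14 = 1426.5864
CPM(C. albicans-infected rep2) = 51096 / 55.68 = 917.6724
mean CPM(uninfected) = 1686.6605; mean CPM(C. albicans-infected) = 1172.1294
Fold change = 1172.1294 / 1686.6605 = 0.69494
log2(0.69494) = -0.5250

-0.525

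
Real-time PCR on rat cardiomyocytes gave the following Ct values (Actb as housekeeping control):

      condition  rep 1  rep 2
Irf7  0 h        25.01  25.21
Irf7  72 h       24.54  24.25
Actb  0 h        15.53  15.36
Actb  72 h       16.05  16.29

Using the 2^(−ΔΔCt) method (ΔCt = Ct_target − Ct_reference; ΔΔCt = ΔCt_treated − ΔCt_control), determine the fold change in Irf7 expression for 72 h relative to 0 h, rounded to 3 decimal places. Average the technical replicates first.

2.713

Mean Ct: Irf7 0 h 25.110; Irf7 72 h 24.395; Actb 0 h 15.445; Actb 72 h 16.170
ΔCt(0 h) = 25.110 − 15.445 = 9.665
ΔCt(72 h) = 24.395 − 16.170 = 8.225
ΔΔCt = 8.225 − 9.665 = -1.440
Fold change = 2^(−(-1.440)) = 2^1.440 = 2.7132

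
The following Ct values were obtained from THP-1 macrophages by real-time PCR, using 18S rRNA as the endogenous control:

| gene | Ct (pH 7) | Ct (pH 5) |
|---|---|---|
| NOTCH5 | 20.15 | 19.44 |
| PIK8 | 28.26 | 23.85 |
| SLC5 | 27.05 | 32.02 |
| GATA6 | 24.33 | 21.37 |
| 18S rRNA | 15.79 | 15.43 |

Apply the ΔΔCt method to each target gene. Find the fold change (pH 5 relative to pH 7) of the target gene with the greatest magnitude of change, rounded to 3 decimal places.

NOTCH5: ΔΔCt = (19.44−15.43) − (20.15−15.79) = 4.01 − 4.36 = -0.35; fold change = 2^0.35 = 1.275
PIK8: ΔΔCt = (23.85−15.43) − (28.26−15.79) = 8.42 − 12.47 = -4.05; fold change = 2^4.05 = 16.564
SLC5: ΔΔCt = (32.02−15.43) − (27.05−15.79) = 16.59 − 11.26 = 5.33; fold change = 2^-5.33 = 0.025
GATA6: ΔΔCt = (21.37−15.43) − (24.33−15.79) = 5.94 − 8.54 = -2.60; fold change = 2^2.60 = 6.063
SLC5 has the largest |ΔΔCt| = 5.33.

0.025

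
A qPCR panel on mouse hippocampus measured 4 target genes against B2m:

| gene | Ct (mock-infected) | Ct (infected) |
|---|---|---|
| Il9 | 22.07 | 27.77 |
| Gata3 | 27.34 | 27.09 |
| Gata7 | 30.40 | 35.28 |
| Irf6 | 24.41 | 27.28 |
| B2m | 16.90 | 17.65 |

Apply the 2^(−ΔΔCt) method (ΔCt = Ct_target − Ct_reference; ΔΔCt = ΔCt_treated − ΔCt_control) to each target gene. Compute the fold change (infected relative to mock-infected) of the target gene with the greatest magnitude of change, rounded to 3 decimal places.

Il9: ΔΔCt = (27.77−17.65) − (22.07−16.90) = 10.12 − 5.17 = 4.95; fold change = 2^-4.95 = 0.032
Gata3: ΔΔCt = (27.09−17.65) − (27.34−16.90) = 9.44 − 10.44 = -1.00; fold change = 2^1.00 = 2.000
Gata7: ΔΔCt = (35.28−17.65) − (30.40−16.90) = 17.63 − 13.50 = 4.13; fold change = 2^-4.13 = 0.057
Irf6: ΔΔCt = (27.28−17.65) − (24.41−16.90) = 9.63 − 7.51 = 2.12; fold change = 2^-2.12 = 0.230
Il9 has the largest |ΔΔCt| = 4.95.

0.032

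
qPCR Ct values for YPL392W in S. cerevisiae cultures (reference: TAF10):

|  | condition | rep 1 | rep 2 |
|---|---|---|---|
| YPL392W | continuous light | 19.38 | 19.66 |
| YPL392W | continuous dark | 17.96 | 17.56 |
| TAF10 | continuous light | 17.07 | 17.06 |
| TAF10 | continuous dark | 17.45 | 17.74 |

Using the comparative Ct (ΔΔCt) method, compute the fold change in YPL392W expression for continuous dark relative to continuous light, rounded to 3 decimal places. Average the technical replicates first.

Mean Ct: YPL392W continuous light 19.520; YPL392W continuous dark 17.760; TAF10 continuous light 17.065; TAF10 continuous dark 17.595
ΔCt(continuous light) = 19.520 − 17.065 = 2.455
ΔCt(continuous dark) = 17.760 − 17.595 = 0.165
ΔΔCt = 0.165 − 2.455 = -2.290
Fold change = 2^(−(-2.290)) = 2^2.290 = 4.8906

4.891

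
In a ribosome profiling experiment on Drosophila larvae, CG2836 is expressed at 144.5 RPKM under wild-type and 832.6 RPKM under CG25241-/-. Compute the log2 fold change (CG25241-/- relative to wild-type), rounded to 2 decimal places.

2.53

Fold change = 832.6 / 144.5 = 5.7619
log2(5.7619) = 2.527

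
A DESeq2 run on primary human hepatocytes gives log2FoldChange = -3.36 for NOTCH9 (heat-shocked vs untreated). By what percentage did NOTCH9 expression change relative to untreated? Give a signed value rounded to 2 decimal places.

Fold change = 2^(-3.36) = 0.0974
Percent change = (FC − 1) × 100% = (0.0974 − 1) × 100 = -90.26%

-90.26%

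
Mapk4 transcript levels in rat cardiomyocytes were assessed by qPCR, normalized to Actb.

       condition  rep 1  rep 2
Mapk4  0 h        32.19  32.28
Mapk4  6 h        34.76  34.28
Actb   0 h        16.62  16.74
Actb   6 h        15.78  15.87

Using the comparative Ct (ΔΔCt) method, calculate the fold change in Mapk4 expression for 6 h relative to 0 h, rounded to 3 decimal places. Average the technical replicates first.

Mean Ct: Mapk4 0 h 32.235; Mapk4 6 h 34.520; Actb 0 h 16.680; Actb 6 h 15.825
ΔCt(0 h) = 32.235 − 16.680 = 15.555
ΔCt(6 h) = 34.520 − 15.825 = 18.695
ΔΔCt = 18.695 − 15.555 = 3.140
Fold change = 2^(−3.140) = 0.1134

0.113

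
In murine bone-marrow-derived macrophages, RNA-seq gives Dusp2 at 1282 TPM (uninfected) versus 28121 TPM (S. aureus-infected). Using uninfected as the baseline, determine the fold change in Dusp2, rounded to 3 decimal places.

21.935

Fold change = 28121 / 1282 = 21.9353
Dusp2 is upregulated.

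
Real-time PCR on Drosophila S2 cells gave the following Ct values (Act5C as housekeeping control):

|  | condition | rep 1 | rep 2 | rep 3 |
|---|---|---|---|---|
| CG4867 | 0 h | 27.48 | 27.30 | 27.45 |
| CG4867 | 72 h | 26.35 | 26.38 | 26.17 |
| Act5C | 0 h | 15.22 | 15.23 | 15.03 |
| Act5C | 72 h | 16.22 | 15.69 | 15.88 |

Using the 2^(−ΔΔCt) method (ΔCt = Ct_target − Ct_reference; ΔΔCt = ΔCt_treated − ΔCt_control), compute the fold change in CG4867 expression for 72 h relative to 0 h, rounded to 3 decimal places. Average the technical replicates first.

3.681

Mean Ct: CG4867 0 h 27.410; CG4867 72 h 26.300; Act5C 0 h 15.160; Act5C 72 h 15.930
ΔCt(0 h) = 27.410 − 15.160 = 12.250
ΔCt(72 h) = 26.300 − 15.930 = 10.370
ΔΔCt = 10.370 − 12.250 = -1.880
Fold change = 2^(−(-1.880)) = 2^1.880 = 3.6808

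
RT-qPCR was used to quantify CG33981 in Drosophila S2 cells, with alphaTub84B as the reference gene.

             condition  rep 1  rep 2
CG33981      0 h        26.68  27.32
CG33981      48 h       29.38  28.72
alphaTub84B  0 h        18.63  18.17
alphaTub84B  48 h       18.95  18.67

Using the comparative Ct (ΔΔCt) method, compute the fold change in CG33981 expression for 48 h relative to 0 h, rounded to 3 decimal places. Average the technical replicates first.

Mean Ct: CG33981 0 h 27.000; CG33981 48 h 29.050; alphaTub84B 0 h 18.400; alphaTub84B 48 h 18.810
ΔCt(0 h) = 27.000 − 18.400 = 8.600
ΔCt(48 h) = 29.050 − 18.810 = 10.240
ΔΔCt = 10.240 − 8.600 = 1.640
Fold change = 2^(−1.640) = 0.3209

0.321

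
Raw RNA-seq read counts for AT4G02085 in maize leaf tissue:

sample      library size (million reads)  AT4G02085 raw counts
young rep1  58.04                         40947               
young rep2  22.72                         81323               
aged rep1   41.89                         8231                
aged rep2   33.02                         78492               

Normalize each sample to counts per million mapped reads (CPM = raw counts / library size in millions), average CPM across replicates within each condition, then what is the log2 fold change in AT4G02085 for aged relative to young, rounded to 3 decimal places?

-0.735

CPM(young rep1) = 40947 / 58.04 = 705.4962
CPM(young rep2) = 81323 / 22.72 = 3579.3574
CPM(aged rep1) = 8231 / 41.89 = 196.4908
CPM(aged rep2) = 78492 / 33.02 = 2377.1048
mean CPM(young) = 2142.4268; mean CPM(aged) = 1286.7978
Fold change = 1286.7978 / 2142.4268 = 0.60063
log2(0.60063) = -0.7355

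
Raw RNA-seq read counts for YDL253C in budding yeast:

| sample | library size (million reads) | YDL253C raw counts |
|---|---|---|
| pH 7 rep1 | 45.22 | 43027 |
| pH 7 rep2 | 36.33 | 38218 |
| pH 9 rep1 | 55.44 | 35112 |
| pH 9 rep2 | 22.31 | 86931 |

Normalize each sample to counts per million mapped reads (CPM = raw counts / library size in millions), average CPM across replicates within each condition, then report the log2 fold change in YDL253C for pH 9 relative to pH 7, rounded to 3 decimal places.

1.177

CPM(pH 7 rep1) = 43027 / 45.22 = 951.5038
CPM(pH 7 rep2) = 38218 / 36.33 = 1051.9681
CPM(pH 9 rep1) = 35112 / 55.44 = 633.3333
CPM(pH 9 rep2) = 86931 / 22.31 = 3896.5038
mean CPM(pH 7) = 1001.7359; mean CPM(pH 9) = 2264.9186
Fold change = 2264.9186 / 1001.7359 = 2.26099
log2(2.26099) = 1.1770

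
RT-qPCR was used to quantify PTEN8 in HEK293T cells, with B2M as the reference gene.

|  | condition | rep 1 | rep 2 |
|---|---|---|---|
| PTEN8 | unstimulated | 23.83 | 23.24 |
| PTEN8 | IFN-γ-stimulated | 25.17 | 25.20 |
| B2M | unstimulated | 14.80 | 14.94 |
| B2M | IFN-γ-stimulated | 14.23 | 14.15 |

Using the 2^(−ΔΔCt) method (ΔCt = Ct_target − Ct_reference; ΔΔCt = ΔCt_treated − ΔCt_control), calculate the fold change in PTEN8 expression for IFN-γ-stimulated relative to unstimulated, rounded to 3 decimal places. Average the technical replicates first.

Mean Ct: PTEN8 unstimulated 23.535; PTEN8 IFN-γ-stimulated 25.185; B2M unstimulated 14.870; B2M IFN-γ-stimulated 14.190
ΔCt(unstimulated) = 23.535 − 14.870 = 8.665
ΔCt(IFN-γ-stimulated) = 25.185 − 14.190 = 10.995
ΔΔCt = 10.995 − 8.665 = 2.330
Fold change = 2^(−2.330) = 0.1989

0.199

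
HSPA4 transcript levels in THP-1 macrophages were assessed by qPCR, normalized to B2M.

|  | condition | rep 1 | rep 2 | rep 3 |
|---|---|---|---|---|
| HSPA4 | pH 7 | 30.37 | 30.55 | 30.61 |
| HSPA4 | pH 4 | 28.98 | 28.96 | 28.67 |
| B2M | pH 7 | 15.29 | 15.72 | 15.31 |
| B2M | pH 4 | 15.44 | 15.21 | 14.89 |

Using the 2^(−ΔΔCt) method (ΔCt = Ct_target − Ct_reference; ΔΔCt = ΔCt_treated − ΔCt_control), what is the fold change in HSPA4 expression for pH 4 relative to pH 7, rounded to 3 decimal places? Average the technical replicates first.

2.603

Mean Ct: HSPA4 pH 7 30.510; HSPA4 pH 4 28.870; B2M pH 7 15.440; B2M pH 4 15.180
ΔCt(pH 7) = 30.510 − 15.440 = 15.070
ΔCt(pH 4) = 28.870 − 15.180 = 13.690
ΔΔCt = 13.690 − 15.070 = -1.380
Fold change = 2^(−(-1.380)) = 2^1.380 = 2.6027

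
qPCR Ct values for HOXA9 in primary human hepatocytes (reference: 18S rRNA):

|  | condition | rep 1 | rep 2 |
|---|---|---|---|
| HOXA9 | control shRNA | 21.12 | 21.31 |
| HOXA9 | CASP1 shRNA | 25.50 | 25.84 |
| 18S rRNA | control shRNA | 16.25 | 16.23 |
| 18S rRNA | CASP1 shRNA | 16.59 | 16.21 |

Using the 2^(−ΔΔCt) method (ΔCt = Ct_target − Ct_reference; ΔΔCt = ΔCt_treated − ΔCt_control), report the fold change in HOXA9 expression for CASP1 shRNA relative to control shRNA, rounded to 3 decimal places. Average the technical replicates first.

Mean Ct: HOXA9 control shRNA 21.215; HOXA9 CASP1 shRNA 25.670; 18S rRNA control shRNA 16.240; 18S rRNA CASP1 shRNA 16.400
ΔCt(control shRNA) = 21.215 − 16.240 = 4.975
ΔCt(CASP1 shRNA) = 25.670 − 16.400 = 9.270
ΔΔCt = 9.270 − 4.975 = 4.295
Fold change = 2^(−4.295) = 0.0509

0.051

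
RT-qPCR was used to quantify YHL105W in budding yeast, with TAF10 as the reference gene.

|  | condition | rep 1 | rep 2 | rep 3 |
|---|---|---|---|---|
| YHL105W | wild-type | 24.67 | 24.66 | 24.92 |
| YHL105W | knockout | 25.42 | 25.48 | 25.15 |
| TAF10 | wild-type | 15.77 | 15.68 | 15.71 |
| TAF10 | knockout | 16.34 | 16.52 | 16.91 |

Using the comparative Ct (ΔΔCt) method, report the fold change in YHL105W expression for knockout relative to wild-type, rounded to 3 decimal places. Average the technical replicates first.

Mean Ct: YHL105W wild-type 24.750; YHL105W knockout 25.350; TAF10 wild-type 15.720; TAF10 knockout 16.590
ΔCt(wild-type) = 24.750 − 15.720 = 9.030
ΔCt(knockout) = 25.350 − 16.590 = 8.760
ΔΔCt = 8.760 − 9.030 = -0.270
Fold change = 2^(−(-0.270)) = 2^0.270 = 1.2058

1.206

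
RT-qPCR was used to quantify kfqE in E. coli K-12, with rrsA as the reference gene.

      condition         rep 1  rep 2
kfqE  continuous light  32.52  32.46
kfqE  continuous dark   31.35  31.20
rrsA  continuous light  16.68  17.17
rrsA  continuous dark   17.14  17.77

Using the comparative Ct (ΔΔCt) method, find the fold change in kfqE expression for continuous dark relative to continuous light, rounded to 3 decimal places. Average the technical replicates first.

3.352

Mean Ct: kfqE continuous light 32.490; kfqE continuous dark 31.275; rrsA continuous light 16.925; rrsA continuous dark 17.455
ΔCt(continuous light) = 32.490 − 16.925 = 15.565
ΔCt(continuous dark) = 31.275 − 17.455 = 13.820
ΔΔCt = 13.820 − 15.565 = -1.745
Fold change = 2^(−(-1.745)) = 2^1.745 = 3.3519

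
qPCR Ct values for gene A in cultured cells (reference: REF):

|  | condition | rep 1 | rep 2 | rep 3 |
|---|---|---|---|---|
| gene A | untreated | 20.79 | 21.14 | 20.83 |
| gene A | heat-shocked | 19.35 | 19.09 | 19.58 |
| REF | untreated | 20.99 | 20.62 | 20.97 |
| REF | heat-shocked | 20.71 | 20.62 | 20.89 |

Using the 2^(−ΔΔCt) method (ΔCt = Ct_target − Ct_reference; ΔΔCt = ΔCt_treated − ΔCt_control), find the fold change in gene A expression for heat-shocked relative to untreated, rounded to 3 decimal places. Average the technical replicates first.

2.751

Mean Ct: gene A untreated 20.920; gene A heat-shocked 19.340; REF untreated 20.860; REF heat-shocked 20.740
ΔCt(untreated) = 20.920 − 20.860 = 0.060
ΔCt(heat-shocked) = 19.340 − 20.740 = -1.400
ΔΔCt = -1.400 − 0.060 = -1.460
Fold change = 2^(−(-1.460)) = 2^1.460 = 2.7511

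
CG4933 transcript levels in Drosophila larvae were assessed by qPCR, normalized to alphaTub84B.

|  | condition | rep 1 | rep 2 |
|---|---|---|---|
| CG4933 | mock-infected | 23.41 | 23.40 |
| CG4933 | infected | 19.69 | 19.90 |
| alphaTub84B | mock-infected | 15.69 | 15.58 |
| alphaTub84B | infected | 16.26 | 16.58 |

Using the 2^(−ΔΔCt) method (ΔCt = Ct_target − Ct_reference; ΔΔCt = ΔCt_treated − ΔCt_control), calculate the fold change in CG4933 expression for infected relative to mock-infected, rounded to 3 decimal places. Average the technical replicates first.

21.039

Mean Ct: CG4933 mock-infected 23.405; CG4933 infected 19.795; alphaTub84B mock-infected 15.635; alphaTub84B infected 16.420
ΔCt(mock-infected) = 23.405 − 15.635 = 7.770
ΔCt(infected) = 19.795 − 16.420 = 3.375
ΔΔCt = 3.375 − 7.770 = -4.395
Fold change = 2^(−(-4.395)) = 2^4.395 = 21.0391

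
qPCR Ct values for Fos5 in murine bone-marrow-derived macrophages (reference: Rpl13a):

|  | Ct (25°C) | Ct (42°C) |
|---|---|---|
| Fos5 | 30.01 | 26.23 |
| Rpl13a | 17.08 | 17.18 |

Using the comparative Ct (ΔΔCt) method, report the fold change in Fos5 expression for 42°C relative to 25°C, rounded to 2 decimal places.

ΔCt(25°C) = 30.010 − 17.080 = 12.930
ΔCt(42°C) = 26.230 − 17.180 = 9.050
ΔΔCt = 9.050 − 12.930 = -3.880
Fold change = 2^(−(-3.880)) = 2^3.880 = 14.723

14.72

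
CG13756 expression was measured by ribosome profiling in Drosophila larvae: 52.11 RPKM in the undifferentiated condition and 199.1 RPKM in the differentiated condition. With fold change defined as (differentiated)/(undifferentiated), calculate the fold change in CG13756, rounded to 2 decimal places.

Fold change = 199.1 / 52.11 = 3.821
CG13756 is upregulated.

3.82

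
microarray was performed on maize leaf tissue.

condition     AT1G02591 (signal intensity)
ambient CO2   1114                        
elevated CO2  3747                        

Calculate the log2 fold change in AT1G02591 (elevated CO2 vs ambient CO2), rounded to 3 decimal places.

1.750

Fold change = 3747 / 1114 = 3.3636
log2(3.3636) = 1.7500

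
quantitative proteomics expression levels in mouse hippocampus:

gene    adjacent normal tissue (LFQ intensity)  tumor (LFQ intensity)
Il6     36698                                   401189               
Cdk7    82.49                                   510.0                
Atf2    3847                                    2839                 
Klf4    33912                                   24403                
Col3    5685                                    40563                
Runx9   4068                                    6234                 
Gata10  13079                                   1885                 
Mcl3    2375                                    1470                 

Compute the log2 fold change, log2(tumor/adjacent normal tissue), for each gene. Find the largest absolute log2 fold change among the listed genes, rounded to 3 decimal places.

3.451

log2(401189/36698) = 3.451  (Il6)
log2(510.0/82.49) = 2.628  (Cdk7)
log2(2839/3847) = -0.438  (Atf2)
log2(24403/33912) = -0.475  (Klf4)
log2(40563/5685) = 2.835  (Col3)
log2(6234/4068) = 0.616  (Runx9)
log2(1885/13079) = -2.795  (Gata10)
log2(1470/2375) = -0.692  (Mcl3)
The largest magnitude belongs to Il6.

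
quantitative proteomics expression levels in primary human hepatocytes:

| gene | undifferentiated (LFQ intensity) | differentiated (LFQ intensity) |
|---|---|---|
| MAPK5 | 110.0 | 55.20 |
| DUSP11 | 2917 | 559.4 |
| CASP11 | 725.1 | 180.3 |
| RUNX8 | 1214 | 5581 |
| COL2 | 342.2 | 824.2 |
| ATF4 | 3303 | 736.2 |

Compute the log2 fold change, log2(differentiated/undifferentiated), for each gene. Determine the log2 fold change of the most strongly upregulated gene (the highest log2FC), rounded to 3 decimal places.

2.201

log2(55.20/110.0) = -0.995  (MAPK5)
log2(559.4/2917) = -2.383  (DUSP11)
log2(180.3/725.1) = -2.008  (CASP11)
log2(5581/1214) = 2.201  (RUNX8)
log2(824.2/342.2) = 1.268  (COL2)
log2(736.2/3303) = -2.166  (ATF4)
RUNX8 is most strongly upregulated.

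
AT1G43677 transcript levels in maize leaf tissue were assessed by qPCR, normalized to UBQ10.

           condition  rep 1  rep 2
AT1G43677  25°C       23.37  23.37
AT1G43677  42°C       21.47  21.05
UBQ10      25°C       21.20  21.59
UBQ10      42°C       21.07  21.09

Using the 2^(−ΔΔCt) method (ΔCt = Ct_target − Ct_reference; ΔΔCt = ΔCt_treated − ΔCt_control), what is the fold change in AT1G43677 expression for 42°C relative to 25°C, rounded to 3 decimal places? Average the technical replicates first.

Mean Ct: AT1G43677 25°C 23.370; AT1G43677 42°C 21.260; UBQ10 25°C 21.395; UBQ10 42°C 21.080
ΔCt(25°C) = 23.370 − 21.395 = 1.975
ΔCt(42°C) = 21.260 − 21.080 = 0.180
ΔΔCt = 0.180 − 1.975 = -1.795
Fold change = 2^(−(-1.795)) = 2^1.795 = 3.4702

3.470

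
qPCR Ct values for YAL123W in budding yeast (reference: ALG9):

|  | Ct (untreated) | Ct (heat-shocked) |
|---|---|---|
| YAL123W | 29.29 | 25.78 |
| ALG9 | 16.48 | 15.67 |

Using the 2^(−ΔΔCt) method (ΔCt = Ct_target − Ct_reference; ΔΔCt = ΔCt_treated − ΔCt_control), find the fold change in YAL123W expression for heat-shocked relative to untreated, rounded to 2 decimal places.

6.50

ΔCt(untreated) = 29.290 − 16.480 = 12.810
ΔCt(heat-shocked) = 25.780 − 15.670 = 10.110
ΔΔCt = 10.110 − 12.810 = -2.700
Fold change = 2^(−(-2.700)) = 2^2.700 = 6.498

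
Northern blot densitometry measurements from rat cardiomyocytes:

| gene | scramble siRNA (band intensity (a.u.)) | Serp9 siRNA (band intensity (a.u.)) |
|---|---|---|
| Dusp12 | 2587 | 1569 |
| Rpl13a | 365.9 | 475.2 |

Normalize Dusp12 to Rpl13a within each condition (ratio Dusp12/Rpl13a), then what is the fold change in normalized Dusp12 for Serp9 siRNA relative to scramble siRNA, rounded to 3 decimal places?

0.467

Dusp12/Rpl13a (scramble siRNA) = 2587 / 365.9 = 7.0702
Dusp12/Rpl13a (Serp9 siRNA) = 1569 / 475.2 = 3.3018
Fold change = 3.3018 / 7.0702 = 0.4670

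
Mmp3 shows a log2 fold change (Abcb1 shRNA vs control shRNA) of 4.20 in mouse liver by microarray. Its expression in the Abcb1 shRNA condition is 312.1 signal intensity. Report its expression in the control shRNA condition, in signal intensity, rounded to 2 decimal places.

Fold change = 2^(4.20) = 18.3792
control shRNA expression = 312.1 / 18.3792 = 16.98

16.98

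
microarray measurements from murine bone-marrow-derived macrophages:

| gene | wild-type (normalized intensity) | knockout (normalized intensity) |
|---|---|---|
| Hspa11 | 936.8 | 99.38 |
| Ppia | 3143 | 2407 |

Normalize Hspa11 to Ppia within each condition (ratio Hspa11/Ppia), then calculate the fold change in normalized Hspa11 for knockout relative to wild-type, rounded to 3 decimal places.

0.139

Hspa11/Ppia (wild-type) = 936.8 / 3143 = 0.29806
Hspa11/Ppia (knockout) = 99.38 / 2407 = 0.041288
Fold change = 0.041288 / 0.29806 = 0.1385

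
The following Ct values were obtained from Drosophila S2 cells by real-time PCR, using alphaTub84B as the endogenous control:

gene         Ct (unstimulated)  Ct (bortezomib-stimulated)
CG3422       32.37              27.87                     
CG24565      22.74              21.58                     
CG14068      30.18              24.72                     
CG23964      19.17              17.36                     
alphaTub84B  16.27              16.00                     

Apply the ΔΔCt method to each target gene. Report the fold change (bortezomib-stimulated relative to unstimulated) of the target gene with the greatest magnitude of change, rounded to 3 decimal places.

36.504

CG3422: ΔΔCt = (27.87−16.00) − (32.37−16.27) = 11.87 − 16.10 = -4.23; fold change = 2^4.23 = 18.765
CG24565: ΔΔCt = (21.58−16.00) − (22.74−16.27) = 5.58 − 6.47 = -0.89; fold change = 2^0.89 = 1.853
CG14068: ΔΔCt = (24.72−16.00) − (30.18−16.27) = 8.72 − 13.91 = -5.19; fold change = 2^5.19 = 36.504
CG23964: ΔΔCt = (17.36−16.00) − (19.17−16.27) = 1.36 − 2.90 = -1.54; fold change = 2^1.54 = 2.908
CG14068 has the largest |ΔΔCt| = 5.19.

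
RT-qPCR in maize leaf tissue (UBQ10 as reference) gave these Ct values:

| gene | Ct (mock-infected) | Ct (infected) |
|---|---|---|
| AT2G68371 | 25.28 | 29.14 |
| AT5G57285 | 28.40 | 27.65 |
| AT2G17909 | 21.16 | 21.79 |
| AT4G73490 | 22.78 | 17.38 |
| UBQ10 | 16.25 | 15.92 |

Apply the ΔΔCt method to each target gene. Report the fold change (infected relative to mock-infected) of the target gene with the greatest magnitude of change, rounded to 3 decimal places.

33.591

AT2G68371: ΔΔCt = (29.14−15.92) − (25.28−16.25) = 13.22 − 9.03 = 4.19; fold change = 2^-4.19 = 0.055
AT5G57285: ΔΔCt = (27.65−15.92) − (28.40−16.25) = 11.73 − 12.15 = -0.42; fold change = 2^0.42 = 1.338
AT2G17909: ΔΔCt = (21.79−15.92) − (21.16−16.25) = 5.87 − 4.91 = 0.96; fold change = 2^-0.96 = 0.514
AT4G73490: ΔΔCt = (17.38−15.92) − (22.78−16.25) = 1.46 − 6.53 = -5.07; fold change = 2^5.07 = 33.591
AT4G73490 has the largest |ΔΔCt| = 5.07.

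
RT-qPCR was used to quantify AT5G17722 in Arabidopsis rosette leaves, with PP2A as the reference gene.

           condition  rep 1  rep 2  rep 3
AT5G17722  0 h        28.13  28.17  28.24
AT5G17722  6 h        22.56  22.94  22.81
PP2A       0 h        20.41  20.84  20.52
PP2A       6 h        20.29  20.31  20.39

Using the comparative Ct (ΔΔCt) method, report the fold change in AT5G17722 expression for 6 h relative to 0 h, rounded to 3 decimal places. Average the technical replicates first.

Mean Ct: AT5G17722 0 h 28.180; AT5G17722 6 h 22.770; PP2A 0 h 20.590; PP2A 6 h 20.330
ΔCt(0 h) = 28.180 − 20.590 = 7.590
ΔCt(6 h) = 22.770 − 20.330 = 2.440
ΔΔCt = 2.440 − 7.590 = -5.150
Fold change = 2^(−(-5.150)) = 2^5.150 = 35.5062

35.506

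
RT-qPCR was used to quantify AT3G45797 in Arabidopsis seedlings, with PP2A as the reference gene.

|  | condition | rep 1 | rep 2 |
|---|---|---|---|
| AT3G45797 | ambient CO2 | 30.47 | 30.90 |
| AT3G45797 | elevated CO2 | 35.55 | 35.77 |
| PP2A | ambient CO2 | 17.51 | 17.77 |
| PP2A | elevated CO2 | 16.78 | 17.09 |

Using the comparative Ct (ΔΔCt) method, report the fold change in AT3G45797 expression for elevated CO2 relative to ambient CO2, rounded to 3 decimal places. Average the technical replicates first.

Mean Ct: AT3G45797 ambient CO2 30.685; AT3G45797 elevated CO2 35.660; PP2A ambient CO2 17.640; PP2A elevated CO2 16.935
ΔCt(ambient CO2) = 30.685 − 17.640 = 13.045
ΔCt(elevated CO2) = 35.660 − 16.935 = 18.725
ΔΔCt = 18.725 − 13.045 = 5.680
Fold change = 2^(−5.680) = 0.0195

0.020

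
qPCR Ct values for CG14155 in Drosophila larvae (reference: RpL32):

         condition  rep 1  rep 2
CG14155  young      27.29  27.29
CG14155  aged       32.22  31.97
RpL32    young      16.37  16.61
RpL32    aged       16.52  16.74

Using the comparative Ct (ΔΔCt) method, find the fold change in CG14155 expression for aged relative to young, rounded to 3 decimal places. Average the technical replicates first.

0.039

Mean Ct: CG14155 young 27.290; CG14155 aged 32.095; RpL32 young 16.490; RpL32 aged 16.630
ΔCt(young) = 27.290 − 16.490 = 10.800
ΔCt(aged) = 32.095 − 16.630 = 15.465
ΔΔCt = 15.465 − 10.800 = 4.665
Fold change = 2^(−4.665) = 0.0394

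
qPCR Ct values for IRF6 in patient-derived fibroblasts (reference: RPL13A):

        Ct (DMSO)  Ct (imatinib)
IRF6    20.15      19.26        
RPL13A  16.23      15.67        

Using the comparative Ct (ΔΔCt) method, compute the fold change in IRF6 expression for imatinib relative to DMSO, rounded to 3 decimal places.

1.257

ΔCt(DMSO) = 20.150 − 16.230 = 3.920
ΔCt(imatinib) = 19.260 − 15.670 = 3.590
ΔΔCt = 3.590 − 3.920 = -0.330
Fold change = 2^(−(-0.330)) = 2^0.330 = 1.2570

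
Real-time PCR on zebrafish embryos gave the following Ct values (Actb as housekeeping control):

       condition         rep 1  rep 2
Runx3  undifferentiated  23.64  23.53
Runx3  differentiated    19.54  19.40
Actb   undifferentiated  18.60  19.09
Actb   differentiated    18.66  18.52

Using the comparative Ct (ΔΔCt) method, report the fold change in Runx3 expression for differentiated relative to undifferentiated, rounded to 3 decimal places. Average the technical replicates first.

Mean Ct: Runx3 undifferentiated 23.585; Runx3 differentiated 19.470; Actb undifferentiated 18.845; Actb differentiated 18.590
ΔCt(undifferentiated) = 23.585 − 18.845 = 4.740
ΔCt(differentiated) = 19.470 − 18.590 = 0.880
ΔΔCt = 0.880 − 4.740 = -3.860
Fold change = 2^(−(-3.860)) = 2^3.860 = 14.5203

14.520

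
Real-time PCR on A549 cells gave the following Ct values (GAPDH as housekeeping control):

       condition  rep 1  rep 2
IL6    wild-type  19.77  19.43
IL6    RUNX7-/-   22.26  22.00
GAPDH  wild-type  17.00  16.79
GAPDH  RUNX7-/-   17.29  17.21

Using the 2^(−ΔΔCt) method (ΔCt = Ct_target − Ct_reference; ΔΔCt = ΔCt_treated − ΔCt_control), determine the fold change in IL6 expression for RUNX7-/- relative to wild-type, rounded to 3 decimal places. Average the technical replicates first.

Mean Ct: IL6 wild-type 19.600; IL6 RUNX7-/- 22.130; GAPDH wild-type 16.895; GAPDH RUNX7-/- 17.250
ΔCt(wild-type) = 19.600 − 16.895 = 2.705
ΔCt(RUNX7-/-) = 22.130 − 17.250 = 4.880
ΔΔCt = 4.880 − 2.705 = 2.175
Fold change = 2^(−2.175) = 0.2214

0.221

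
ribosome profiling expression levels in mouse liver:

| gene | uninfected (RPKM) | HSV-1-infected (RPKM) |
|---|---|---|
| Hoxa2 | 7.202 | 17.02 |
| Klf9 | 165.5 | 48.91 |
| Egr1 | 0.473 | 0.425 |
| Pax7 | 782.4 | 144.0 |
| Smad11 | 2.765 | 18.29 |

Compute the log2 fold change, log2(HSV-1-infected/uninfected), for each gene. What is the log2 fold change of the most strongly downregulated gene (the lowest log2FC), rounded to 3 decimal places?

-2.442

log2(17.02/7.202) = 1.241  (Hoxa2)
log2(48.91/165.5) = -1.759  (Klf9)
log2(0.425/0.473) = -0.154  (Egr1)
log2(144.0/782.4) = -2.442  (Pax7)
log2(18.29/2.765) = 2.726  (Smad11)
Pax7 is most strongly downregulated.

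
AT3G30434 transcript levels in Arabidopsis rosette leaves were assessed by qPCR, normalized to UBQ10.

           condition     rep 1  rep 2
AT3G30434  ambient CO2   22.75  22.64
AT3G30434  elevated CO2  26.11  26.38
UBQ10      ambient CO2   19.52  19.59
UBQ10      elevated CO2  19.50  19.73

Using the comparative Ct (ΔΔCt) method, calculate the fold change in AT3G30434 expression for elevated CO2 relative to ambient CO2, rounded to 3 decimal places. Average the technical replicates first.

Mean Ct: AT3G30434 ambient CO2 22.695; AT3G30434 elevated CO2 26.245; UBQ10 ambient CO2 19.555; UBQ10 elevated CO2 19.615
ΔCt(ambient CO2) = 22.695 − 19.555 = 3.140
ΔCt(elevated CO2) = 26.245 − 19.615 = 6.630
ΔΔCt = 6.630 − 3.140 = 3.490
Fold change = 2^(−3.490) = 0.0890

0.089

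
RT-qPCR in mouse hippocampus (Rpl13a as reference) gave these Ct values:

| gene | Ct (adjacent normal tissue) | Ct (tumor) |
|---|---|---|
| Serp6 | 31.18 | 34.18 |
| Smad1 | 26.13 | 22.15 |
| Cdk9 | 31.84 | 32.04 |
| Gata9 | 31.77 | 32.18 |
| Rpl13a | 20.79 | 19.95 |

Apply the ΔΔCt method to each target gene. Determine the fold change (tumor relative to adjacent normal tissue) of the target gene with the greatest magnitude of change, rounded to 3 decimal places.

0.070

Serp6: ΔΔCt = (34.18−19.95) − (31.18−20.79) = 14.23 − 10.39 = 3.84; fold change = 2^-3.84 = 0.070
Smad1: ΔΔCt = (22.15−19.95) − (26.13−20.79) = 2.20 − 5.34 = -3.14; fold change = 2^3.14 = 8.815
Cdk9: ΔΔCt = (32.04−19.95) − (31.84−20.79) = 12.09 − 11.05 = 1.04; fold change = 2^-1.04 = 0.486
Gata9: ΔΔCt = (32.18−19.95) − (31.77−20.79) = 12.23 − 10.98 = 1.25; fold change = 2^-1.25 = 0.420
Serp6 has the largest |ΔΔCt| = 3.84.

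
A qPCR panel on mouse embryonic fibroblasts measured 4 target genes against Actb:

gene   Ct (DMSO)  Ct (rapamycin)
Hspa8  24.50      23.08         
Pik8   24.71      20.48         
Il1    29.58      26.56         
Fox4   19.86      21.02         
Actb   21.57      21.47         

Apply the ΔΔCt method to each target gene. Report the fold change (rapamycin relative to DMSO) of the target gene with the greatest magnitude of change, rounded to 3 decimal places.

Hspa8: ΔΔCt = (23.08−21.47) − (24.50−21.57) = 1.61 − 2.93 = -1.32; fold change = 2^1.32 = 2.497
Pik8: ΔΔCt = (20.48−21.47) − (24.71−21.57) = -0.99 − 3.14 = -4.13; fold change = 2^4.13 = 17.509
Il1: ΔΔCt = (26.56−21.47) − (29.58−21.57) = 5.09 − 8.01 = -2.92; fold change = 2^2.92 = 7.568
Fox4: ΔΔCt = (21.02−21.47) − (19.86−21.57) = -0.45 − (-1.71) = 1.26; fold change = 2^-1.26 = 0.418
Pik8 has the largest |ΔΔCt| = 4.13.

17.509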